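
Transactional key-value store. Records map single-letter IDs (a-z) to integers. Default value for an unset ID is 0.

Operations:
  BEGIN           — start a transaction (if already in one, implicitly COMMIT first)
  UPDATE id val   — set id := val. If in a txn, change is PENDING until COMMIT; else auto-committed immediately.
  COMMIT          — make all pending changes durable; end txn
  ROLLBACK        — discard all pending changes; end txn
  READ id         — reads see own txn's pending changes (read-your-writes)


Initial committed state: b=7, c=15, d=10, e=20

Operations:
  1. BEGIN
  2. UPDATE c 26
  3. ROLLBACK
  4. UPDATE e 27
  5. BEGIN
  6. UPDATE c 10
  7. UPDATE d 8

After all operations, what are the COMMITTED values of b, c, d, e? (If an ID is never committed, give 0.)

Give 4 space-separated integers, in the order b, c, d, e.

Answer: 7 15 10 27

Derivation:
Initial committed: {b=7, c=15, d=10, e=20}
Op 1: BEGIN: in_txn=True, pending={}
Op 2: UPDATE c=26 (pending; pending now {c=26})
Op 3: ROLLBACK: discarded pending ['c']; in_txn=False
Op 4: UPDATE e=27 (auto-commit; committed e=27)
Op 5: BEGIN: in_txn=True, pending={}
Op 6: UPDATE c=10 (pending; pending now {c=10})
Op 7: UPDATE d=8 (pending; pending now {c=10, d=8})
Final committed: {b=7, c=15, d=10, e=27}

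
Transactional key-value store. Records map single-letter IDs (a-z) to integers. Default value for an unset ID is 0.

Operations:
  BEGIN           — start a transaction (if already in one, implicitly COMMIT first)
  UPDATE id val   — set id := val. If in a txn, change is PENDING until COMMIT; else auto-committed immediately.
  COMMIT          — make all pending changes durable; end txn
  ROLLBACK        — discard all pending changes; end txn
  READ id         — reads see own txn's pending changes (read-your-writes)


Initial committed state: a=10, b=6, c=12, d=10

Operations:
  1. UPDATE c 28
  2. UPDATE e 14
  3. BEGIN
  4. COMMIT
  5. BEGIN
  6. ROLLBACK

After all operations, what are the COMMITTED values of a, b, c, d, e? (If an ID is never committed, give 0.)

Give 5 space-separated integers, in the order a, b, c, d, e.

Answer: 10 6 28 10 14

Derivation:
Initial committed: {a=10, b=6, c=12, d=10}
Op 1: UPDATE c=28 (auto-commit; committed c=28)
Op 2: UPDATE e=14 (auto-commit; committed e=14)
Op 3: BEGIN: in_txn=True, pending={}
Op 4: COMMIT: merged [] into committed; committed now {a=10, b=6, c=28, d=10, e=14}
Op 5: BEGIN: in_txn=True, pending={}
Op 6: ROLLBACK: discarded pending []; in_txn=False
Final committed: {a=10, b=6, c=28, d=10, e=14}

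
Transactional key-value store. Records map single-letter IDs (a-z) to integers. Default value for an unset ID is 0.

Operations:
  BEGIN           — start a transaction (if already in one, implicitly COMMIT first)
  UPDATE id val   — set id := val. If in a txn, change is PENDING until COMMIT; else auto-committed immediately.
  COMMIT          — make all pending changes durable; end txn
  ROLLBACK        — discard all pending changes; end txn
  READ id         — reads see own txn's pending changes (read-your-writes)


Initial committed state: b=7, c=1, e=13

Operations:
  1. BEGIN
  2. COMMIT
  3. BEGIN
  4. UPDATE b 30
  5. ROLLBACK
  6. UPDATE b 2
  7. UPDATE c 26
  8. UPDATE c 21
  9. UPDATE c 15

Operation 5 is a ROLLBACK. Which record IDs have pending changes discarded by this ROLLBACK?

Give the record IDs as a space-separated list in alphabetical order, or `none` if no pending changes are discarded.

Answer: b

Derivation:
Initial committed: {b=7, c=1, e=13}
Op 1: BEGIN: in_txn=True, pending={}
Op 2: COMMIT: merged [] into committed; committed now {b=7, c=1, e=13}
Op 3: BEGIN: in_txn=True, pending={}
Op 4: UPDATE b=30 (pending; pending now {b=30})
Op 5: ROLLBACK: discarded pending ['b']; in_txn=False
Op 6: UPDATE b=2 (auto-commit; committed b=2)
Op 7: UPDATE c=26 (auto-commit; committed c=26)
Op 8: UPDATE c=21 (auto-commit; committed c=21)
Op 9: UPDATE c=15 (auto-commit; committed c=15)
ROLLBACK at op 5 discards: ['b']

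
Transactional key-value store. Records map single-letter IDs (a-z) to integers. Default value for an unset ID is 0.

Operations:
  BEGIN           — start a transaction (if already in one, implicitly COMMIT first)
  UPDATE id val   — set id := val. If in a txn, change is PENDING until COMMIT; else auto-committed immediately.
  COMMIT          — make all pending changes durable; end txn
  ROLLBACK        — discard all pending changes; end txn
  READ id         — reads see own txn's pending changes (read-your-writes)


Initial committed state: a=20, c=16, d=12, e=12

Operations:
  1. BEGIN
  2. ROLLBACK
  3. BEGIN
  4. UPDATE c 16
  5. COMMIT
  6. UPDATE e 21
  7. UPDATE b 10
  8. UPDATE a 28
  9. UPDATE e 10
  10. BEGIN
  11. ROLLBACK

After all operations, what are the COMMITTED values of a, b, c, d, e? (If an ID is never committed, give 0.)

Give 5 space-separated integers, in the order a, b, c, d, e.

Answer: 28 10 16 12 10

Derivation:
Initial committed: {a=20, c=16, d=12, e=12}
Op 1: BEGIN: in_txn=True, pending={}
Op 2: ROLLBACK: discarded pending []; in_txn=False
Op 3: BEGIN: in_txn=True, pending={}
Op 4: UPDATE c=16 (pending; pending now {c=16})
Op 5: COMMIT: merged ['c'] into committed; committed now {a=20, c=16, d=12, e=12}
Op 6: UPDATE e=21 (auto-commit; committed e=21)
Op 7: UPDATE b=10 (auto-commit; committed b=10)
Op 8: UPDATE a=28 (auto-commit; committed a=28)
Op 9: UPDATE e=10 (auto-commit; committed e=10)
Op 10: BEGIN: in_txn=True, pending={}
Op 11: ROLLBACK: discarded pending []; in_txn=False
Final committed: {a=28, b=10, c=16, d=12, e=10}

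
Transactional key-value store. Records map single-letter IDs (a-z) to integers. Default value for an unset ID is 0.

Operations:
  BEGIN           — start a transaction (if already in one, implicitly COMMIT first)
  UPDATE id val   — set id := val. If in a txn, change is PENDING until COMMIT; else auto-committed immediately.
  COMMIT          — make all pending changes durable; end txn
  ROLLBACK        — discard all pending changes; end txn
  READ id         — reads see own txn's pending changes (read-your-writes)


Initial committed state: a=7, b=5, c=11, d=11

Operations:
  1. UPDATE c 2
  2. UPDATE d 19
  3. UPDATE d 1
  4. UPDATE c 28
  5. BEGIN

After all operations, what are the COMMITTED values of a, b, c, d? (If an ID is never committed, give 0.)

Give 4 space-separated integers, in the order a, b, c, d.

Initial committed: {a=7, b=5, c=11, d=11}
Op 1: UPDATE c=2 (auto-commit; committed c=2)
Op 2: UPDATE d=19 (auto-commit; committed d=19)
Op 3: UPDATE d=1 (auto-commit; committed d=1)
Op 4: UPDATE c=28 (auto-commit; committed c=28)
Op 5: BEGIN: in_txn=True, pending={}
Final committed: {a=7, b=5, c=28, d=1}

Answer: 7 5 28 1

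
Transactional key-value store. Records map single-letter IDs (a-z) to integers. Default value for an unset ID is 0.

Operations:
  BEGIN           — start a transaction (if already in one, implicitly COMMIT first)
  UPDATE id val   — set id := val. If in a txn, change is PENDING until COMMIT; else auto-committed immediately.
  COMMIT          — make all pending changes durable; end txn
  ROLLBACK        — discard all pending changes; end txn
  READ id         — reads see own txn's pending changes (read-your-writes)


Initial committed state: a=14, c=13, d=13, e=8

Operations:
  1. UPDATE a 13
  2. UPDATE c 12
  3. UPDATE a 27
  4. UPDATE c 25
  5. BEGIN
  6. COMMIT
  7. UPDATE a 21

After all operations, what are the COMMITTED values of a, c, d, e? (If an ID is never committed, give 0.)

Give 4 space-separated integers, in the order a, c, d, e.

Initial committed: {a=14, c=13, d=13, e=8}
Op 1: UPDATE a=13 (auto-commit; committed a=13)
Op 2: UPDATE c=12 (auto-commit; committed c=12)
Op 3: UPDATE a=27 (auto-commit; committed a=27)
Op 4: UPDATE c=25 (auto-commit; committed c=25)
Op 5: BEGIN: in_txn=True, pending={}
Op 6: COMMIT: merged [] into committed; committed now {a=27, c=25, d=13, e=8}
Op 7: UPDATE a=21 (auto-commit; committed a=21)
Final committed: {a=21, c=25, d=13, e=8}

Answer: 21 25 13 8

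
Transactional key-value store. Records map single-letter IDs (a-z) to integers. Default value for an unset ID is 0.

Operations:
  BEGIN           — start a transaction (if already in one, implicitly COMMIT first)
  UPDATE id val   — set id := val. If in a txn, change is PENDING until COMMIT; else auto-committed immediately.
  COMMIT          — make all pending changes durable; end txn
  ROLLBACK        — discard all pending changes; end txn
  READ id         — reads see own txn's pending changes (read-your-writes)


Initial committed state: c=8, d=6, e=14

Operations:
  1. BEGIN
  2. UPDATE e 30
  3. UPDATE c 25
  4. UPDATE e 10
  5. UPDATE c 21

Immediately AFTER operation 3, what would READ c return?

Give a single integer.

Initial committed: {c=8, d=6, e=14}
Op 1: BEGIN: in_txn=True, pending={}
Op 2: UPDATE e=30 (pending; pending now {e=30})
Op 3: UPDATE c=25 (pending; pending now {c=25, e=30})
After op 3: visible(c) = 25 (pending={c=25, e=30}, committed={c=8, d=6, e=14})

Answer: 25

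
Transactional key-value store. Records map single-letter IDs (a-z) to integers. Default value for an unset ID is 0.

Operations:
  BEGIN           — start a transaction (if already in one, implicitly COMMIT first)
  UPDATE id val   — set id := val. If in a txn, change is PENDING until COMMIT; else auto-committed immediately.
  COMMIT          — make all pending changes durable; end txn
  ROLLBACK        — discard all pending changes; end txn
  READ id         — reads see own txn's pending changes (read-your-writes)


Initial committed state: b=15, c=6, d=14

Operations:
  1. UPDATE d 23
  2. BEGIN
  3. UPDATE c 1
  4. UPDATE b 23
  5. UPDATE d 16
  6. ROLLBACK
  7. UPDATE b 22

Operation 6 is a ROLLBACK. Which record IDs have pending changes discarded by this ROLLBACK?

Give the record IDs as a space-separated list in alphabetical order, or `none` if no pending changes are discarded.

Answer: b c d

Derivation:
Initial committed: {b=15, c=6, d=14}
Op 1: UPDATE d=23 (auto-commit; committed d=23)
Op 2: BEGIN: in_txn=True, pending={}
Op 3: UPDATE c=1 (pending; pending now {c=1})
Op 4: UPDATE b=23 (pending; pending now {b=23, c=1})
Op 5: UPDATE d=16 (pending; pending now {b=23, c=1, d=16})
Op 6: ROLLBACK: discarded pending ['b', 'c', 'd']; in_txn=False
Op 7: UPDATE b=22 (auto-commit; committed b=22)
ROLLBACK at op 6 discards: ['b', 'c', 'd']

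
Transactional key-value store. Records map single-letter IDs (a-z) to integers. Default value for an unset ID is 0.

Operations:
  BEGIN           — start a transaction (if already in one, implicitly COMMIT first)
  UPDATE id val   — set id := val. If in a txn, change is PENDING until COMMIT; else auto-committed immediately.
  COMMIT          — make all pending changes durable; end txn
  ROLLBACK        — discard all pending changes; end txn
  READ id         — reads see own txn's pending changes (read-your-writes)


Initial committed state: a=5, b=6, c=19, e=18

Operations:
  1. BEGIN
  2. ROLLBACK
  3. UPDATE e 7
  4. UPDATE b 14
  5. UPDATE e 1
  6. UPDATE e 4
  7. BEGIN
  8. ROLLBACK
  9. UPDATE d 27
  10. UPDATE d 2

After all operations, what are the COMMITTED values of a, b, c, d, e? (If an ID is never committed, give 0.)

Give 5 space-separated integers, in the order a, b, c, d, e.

Initial committed: {a=5, b=6, c=19, e=18}
Op 1: BEGIN: in_txn=True, pending={}
Op 2: ROLLBACK: discarded pending []; in_txn=False
Op 3: UPDATE e=7 (auto-commit; committed e=7)
Op 4: UPDATE b=14 (auto-commit; committed b=14)
Op 5: UPDATE e=1 (auto-commit; committed e=1)
Op 6: UPDATE e=4 (auto-commit; committed e=4)
Op 7: BEGIN: in_txn=True, pending={}
Op 8: ROLLBACK: discarded pending []; in_txn=False
Op 9: UPDATE d=27 (auto-commit; committed d=27)
Op 10: UPDATE d=2 (auto-commit; committed d=2)
Final committed: {a=5, b=14, c=19, d=2, e=4}

Answer: 5 14 19 2 4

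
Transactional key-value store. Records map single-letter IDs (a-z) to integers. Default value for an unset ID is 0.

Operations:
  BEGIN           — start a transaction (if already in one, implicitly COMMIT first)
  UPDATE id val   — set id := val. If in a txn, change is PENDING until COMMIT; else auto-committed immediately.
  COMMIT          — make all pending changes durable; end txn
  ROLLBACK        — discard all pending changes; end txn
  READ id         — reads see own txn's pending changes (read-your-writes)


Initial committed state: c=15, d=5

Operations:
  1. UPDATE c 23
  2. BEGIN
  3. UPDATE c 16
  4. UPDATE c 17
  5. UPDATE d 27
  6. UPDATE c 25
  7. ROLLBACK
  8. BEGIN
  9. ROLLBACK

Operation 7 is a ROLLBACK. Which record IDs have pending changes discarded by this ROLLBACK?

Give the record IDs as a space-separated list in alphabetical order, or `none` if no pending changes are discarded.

Answer: c d

Derivation:
Initial committed: {c=15, d=5}
Op 1: UPDATE c=23 (auto-commit; committed c=23)
Op 2: BEGIN: in_txn=True, pending={}
Op 3: UPDATE c=16 (pending; pending now {c=16})
Op 4: UPDATE c=17 (pending; pending now {c=17})
Op 5: UPDATE d=27 (pending; pending now {c=17, d=27})
Op 6: UPDATE c=25 (pending; pending now {c=25, d=27})
Op 7: ROLLBACK: discarded pending ['c', 'd']; in_txn=False
Op 8: BEGIN: in_txn=True, pending={}
Op 9: ROLLBACK: discarded pending []; in_txn=False
ROLLBACK at op 7 discards: ['c', 'd']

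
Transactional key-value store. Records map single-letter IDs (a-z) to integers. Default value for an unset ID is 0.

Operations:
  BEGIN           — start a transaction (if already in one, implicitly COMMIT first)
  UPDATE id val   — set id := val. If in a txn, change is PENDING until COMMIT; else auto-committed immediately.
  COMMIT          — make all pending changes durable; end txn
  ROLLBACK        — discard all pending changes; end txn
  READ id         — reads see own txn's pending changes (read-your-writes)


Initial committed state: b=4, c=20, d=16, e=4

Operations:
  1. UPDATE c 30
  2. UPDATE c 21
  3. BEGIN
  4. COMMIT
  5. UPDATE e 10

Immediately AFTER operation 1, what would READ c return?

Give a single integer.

Initial committed: {b=4, c=20, d=16, e=4}
Op 1: UPDATE c=30 (auto-commit; committed c=30)
After op 1: visible(c) = 30 (pending={}, committed={b=4, c=30, d=16, e=4})

Answer: 30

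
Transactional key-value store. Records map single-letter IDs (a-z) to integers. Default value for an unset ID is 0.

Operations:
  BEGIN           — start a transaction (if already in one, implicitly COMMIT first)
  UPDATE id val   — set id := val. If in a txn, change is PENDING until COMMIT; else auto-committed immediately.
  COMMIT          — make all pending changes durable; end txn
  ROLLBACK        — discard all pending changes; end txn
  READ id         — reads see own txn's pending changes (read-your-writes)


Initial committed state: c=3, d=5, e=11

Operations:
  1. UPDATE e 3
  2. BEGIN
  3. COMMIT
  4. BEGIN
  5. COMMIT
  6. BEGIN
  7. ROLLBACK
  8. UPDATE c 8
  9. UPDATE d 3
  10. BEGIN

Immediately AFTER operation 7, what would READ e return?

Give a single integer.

Answer: 3

Derivation:
Initial committed: {c=3, d=5, e=11}
Op 1: UPDATE e=3 (auto-commit; committed e=3)
Op 2: BEGIN: in_txn=True, pending={}
Op 3: COMMIT: merged [] into committed; committed now {c=3, d=5, e=3}
Op 4: BEGIN: in_txn=True, pending={}
Op 5: COMMIT: merged [] into committed; committed now {c=3, d=5, e=3}
Op 6: BEGIN: in_txn=True, pending={}
Op 7: ROLLBACK: discarded pending []; in_txn=False
After op 7: visible(e) = 3 (pending={}, committed={c=3, d=5, e=3})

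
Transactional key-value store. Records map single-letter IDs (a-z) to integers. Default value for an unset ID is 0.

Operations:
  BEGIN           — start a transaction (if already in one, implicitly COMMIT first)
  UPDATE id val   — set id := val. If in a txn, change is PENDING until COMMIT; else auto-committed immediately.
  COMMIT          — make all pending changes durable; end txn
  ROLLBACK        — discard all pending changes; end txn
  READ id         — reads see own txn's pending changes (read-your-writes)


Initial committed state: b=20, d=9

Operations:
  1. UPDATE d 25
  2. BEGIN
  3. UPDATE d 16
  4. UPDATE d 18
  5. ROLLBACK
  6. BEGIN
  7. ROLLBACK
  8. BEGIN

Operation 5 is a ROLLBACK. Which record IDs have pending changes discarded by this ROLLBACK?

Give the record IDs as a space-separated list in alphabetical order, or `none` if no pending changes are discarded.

Initial committed: {b=20, d=9}
Op 1: UPDATE d=25 (auto-commit; committed d=25)
Op 2: BEGIN: in_txn=True, pending={}
Op 3: UPDATE d=16 (pending; pending now {d=16})
Op 4: UPDATE d=18 (pending; pending now {d=18})
Op 5: ROLLBACK: discarded pending ['d']; in_txn=False
Op 6: BEGIN: in_txn=True, pending={}
Op 7: ROLLBACK: discarded pending []; in_txn=False
Op 8: BEGIN: in_txn=True, pending={}
ROLLBACK at op 5 discards: ['d']

Answer: d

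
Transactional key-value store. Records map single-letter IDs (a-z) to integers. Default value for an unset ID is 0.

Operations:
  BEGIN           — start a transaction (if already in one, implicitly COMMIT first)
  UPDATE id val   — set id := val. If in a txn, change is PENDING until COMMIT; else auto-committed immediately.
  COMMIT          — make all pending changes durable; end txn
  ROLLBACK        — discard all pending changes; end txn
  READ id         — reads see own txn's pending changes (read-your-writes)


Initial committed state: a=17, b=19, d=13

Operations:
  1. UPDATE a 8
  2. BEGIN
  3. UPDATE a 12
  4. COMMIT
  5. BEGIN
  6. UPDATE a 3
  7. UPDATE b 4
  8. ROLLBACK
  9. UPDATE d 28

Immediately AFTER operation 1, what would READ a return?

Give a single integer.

Answer: 8

Derivation:
Initial committed: {a=17, b=19, d=13}
Op 1: UPDATE a=8 (auto-commit; committed a=8)
After op 1: visible(a) = 8 (pending={}, committed={a=8, b=19, d=13})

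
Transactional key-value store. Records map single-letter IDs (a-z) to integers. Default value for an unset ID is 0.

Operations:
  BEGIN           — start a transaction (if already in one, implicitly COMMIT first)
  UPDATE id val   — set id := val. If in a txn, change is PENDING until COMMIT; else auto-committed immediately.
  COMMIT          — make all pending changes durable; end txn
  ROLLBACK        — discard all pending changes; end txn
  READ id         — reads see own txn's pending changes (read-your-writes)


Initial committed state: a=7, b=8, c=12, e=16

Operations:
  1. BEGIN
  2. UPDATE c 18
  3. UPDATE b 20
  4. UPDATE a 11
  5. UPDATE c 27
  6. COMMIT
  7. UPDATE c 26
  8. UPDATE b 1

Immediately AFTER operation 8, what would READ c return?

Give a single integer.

Initial committed: {a=7, b=8, c=12, e=16}
Op 1: BEGIN: in_txn=True, pending={}
Op 2: UPDATE c=18 (pending; pending now {c=18})
Op 3: UPDATE b=20 (pending; pending now {b=20, c=18})
Op 4: UPDATE a=11 (pending; pending now {a=11, b=20, c=18})
Op 5: UPDATE c=27 (pending; pending now {a=11, b=20, c=27})
Op 6: COMMIT: merged ['a', 'b', 'c'] into committed; committed now {a=11, b=20, c=27, e=16}
Op 7: UPDATE c=26 (auto-commit; committed c=26)
Op 8: UPDATE b=1 (auto-commit; committed b=1)
After op 8: visible(c) = 26 (pending={}, committed={a=11, b=1, c=26, e=16})

Answer: 26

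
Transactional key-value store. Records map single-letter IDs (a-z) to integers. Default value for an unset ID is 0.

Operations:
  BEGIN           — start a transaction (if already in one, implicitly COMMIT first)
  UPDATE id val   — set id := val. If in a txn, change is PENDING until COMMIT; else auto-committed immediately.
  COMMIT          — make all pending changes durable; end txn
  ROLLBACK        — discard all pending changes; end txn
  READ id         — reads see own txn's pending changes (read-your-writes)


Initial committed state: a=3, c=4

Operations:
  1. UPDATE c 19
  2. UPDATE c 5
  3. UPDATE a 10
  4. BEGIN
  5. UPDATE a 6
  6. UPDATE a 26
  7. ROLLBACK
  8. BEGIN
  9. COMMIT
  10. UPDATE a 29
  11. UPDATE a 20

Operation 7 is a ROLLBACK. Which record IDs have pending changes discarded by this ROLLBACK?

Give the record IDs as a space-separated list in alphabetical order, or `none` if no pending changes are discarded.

Answer: a

Derivation:
Initial committed: {a=3, c=4}
Op 1: UPDATE c=19 (auto-commit; committed c=19)
Op 2: UPDATE c=5 (auto-commit; committed c=5)
Op 3: UPDATE a=10 (auto-commit; committed a=10)
Op 4: BEGIN: in_txn=True, pending={}
Op 5: UPDATE a=6 (pending; pending now {a=6})
Op 6: UPDATE a=26 (pending; pending now {a=26})
Op 7: ROLLBACK: discarded pending ['a']; in_txn=False
Op 8: BEGIN: in_txn=True, pending={}
Op 9: COMMIT: merged [] into committed; committed now {a=10, c=5}
Op 10: UPDATE a=29 (auto-commit; committed a=29)
Op 11: UPDATE a=20 (auto-commit; committed a=20)
ROLLBACK at op 7 discards: ['a']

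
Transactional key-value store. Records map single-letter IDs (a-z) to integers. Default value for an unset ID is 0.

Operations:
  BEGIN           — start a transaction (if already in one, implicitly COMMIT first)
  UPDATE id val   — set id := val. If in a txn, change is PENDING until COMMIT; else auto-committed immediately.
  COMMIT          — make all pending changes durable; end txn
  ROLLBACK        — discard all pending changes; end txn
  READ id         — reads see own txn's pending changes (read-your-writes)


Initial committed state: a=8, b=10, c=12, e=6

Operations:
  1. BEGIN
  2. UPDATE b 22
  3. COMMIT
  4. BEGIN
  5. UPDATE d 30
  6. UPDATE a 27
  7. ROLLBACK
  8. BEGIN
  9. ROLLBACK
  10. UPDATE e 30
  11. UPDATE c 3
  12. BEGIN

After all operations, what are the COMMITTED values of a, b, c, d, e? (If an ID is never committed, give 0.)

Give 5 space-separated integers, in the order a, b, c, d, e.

Initial committed: {a=8, b=10, c=12, e=6}
Op 1: BEGIN: in_txn=True, pending={}
Op 2: UPDATE b=22 (pending; pending now {b=22})
Op 3: COMMIT: merged ['b'] into committed; committed now {a=8, b=22, c=12, e=6}
Op 4: BEGIN: in_txn=True, pending={}
Op 5: UPDATE d=30 (pending; pending now {d=30})
Op 6: UPDATE a=27 (pending; pending now {a=27, d=30})
Op 7: ROLLBACK: discarded pending ['a', 'd']; in_txn=False
Op 8: BEGIN: in_txn=True, pending={}
Op 9: ROLLBACK: discarded pending []; in_txn=False
Op 10: UPDATE e=30 (auto-commit; committed e=30)
Op 11: UPDATE c=3 (auto-commit; committed c=3)
Op 12: BEGIN: in_txn=True, pending={}
Final committed: {a=8, b=22, c=3, e=30}

Answer: 8 22 3 0 30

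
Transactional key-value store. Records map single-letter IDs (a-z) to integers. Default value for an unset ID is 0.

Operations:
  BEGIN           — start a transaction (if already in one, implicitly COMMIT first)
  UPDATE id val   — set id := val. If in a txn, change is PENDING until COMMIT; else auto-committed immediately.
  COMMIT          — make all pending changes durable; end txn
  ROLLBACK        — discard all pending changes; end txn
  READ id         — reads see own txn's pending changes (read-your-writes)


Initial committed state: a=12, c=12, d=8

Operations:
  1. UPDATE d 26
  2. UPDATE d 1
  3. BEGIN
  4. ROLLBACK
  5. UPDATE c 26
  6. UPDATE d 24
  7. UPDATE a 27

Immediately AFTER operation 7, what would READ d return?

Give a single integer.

Answer: 24

Derivation:
Initial committed: {a=12, c=12, d=8}
Op 1: UPDATE d=26 (auto-commit; committed d=26)
Op 2: UPDATE d=1 (auto-commit; committed d=1)
Op 3: BEGIN: in_txn=True, pending={}
Op 4: ROLLBACK: discarded pending []; in_txn=False
Op 5: UPDATE c=26 (auto-commit; committed c=26)
Op 6: UPDATE d=24 (auto-commit; committed d=24)
Op 7: UPDATE a=27 (auto-commit; committed a=27)
After op 7: visible(d) = 24 (pending={}, committed={a=27, c=26, d=24})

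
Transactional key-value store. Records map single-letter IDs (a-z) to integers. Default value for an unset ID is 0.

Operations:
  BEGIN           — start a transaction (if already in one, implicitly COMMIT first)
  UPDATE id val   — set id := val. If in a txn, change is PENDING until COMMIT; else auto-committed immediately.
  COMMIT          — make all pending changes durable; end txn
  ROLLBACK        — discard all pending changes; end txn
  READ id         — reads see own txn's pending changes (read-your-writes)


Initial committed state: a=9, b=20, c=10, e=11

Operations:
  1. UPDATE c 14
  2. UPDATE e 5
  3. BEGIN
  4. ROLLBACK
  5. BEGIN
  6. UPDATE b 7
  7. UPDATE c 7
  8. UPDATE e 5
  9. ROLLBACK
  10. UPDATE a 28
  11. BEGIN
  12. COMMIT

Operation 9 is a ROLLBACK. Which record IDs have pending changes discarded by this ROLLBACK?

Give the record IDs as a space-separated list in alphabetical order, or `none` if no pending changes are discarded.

Answer: b c e

Derivation:
Initial committed: {a=9, b=20, c=10, e=11}
Op 1: UPDATE c=14 (auto-commit; committed c=14)
Op 2: UPDATE e=5 (auto-commit; committed e=5)
Op 3: BEGIN: in_txn=True, pending={}
Op 4: ROLLBACK: discarded pending []; in_txn=False
Op 5: BEGIN: in_txn=True, pending={}
Op 6: UPDATE b=7 (pending; pending now {b=7})
Op 7: UPDATE c=7 (pending; pending now {b=7, c=7})
Op 8: UPDATE e=5 (pending; pending now {b=7, c=7, e=5})
Op 9: ROLLBACK: discarded pending ['b', 'c', 'e']; in_txn=False
Op 10: UPDATE a=28 (auto-commit; committed a=28)
Op 11: BEGIN: in_txn=True, pending={}
Op 12: COMMIT: merged [] into committed; committed now {a=28, b=20, c=14, e=5}
ROLLBACK at op 9 discards: ['b', 'c', 'e']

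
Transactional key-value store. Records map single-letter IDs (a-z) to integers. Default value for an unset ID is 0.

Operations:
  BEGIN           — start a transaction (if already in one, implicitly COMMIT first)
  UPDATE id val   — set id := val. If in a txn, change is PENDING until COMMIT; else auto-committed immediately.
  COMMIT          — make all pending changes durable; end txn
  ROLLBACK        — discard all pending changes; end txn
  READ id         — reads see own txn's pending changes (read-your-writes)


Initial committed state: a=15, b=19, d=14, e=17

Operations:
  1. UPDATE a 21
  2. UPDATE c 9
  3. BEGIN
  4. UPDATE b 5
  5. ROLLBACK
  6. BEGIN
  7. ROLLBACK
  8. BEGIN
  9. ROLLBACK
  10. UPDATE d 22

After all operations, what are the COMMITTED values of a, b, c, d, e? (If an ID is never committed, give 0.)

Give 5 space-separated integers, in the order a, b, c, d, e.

Answer: 21 19 9 22 17

Derivation:
Initial committed: {a=15, b=19, d=14, e=17}
Op 1: UPDATE a=21 (auto-commit; committed a=21)
Op 2: UPDATE c=9 (auto-commit; committed c=9)
Op 3: BEGIN: in_txn=True, pending={}
Op 4: UPDATE b=5 (pending; pending now {b=5})
Op 5: ROLLBACK: discarded pending ['b']; in_txn=False
Op 6: BEGIN: in_txn=True, pending={}
Op 7: ROLLBACK: discarded pending []; in_txn=False
Op 8: BEGIN: in_txn=True, pending={}
Op 9: ROLLBACK: discarded pending []; in_txn=False
Op 10: UPDATE d=22 (auto-commit; committed d=22)
Final committed: {a=21, b=19, c=9, d=22, e=17}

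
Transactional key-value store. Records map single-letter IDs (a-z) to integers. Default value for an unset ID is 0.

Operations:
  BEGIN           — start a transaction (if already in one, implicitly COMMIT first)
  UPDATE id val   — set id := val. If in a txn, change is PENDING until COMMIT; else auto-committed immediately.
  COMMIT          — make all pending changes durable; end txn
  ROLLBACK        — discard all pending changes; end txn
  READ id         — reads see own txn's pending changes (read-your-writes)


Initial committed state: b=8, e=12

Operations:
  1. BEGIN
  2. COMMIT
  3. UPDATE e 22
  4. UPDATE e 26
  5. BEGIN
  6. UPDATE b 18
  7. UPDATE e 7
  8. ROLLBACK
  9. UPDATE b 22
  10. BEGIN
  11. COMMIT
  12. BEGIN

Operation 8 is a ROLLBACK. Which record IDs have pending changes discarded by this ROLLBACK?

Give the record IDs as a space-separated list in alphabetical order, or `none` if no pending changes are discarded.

Answer: b e

Derivation:
Initial committed: {b=8, e=12}
Op 1: BEGIN: in_txn=True, pending={}
Op 2: COMMIT: merged [] into committed; committed now {b=8, e=12}
Op 3: UPDATE e=22 (auto-commit; committed e=22)
Op 4: UPDATE e=26 (auto-commit; committed e=26)
Op 5: BEGIN: in_txn=True, pending={}
Op 6: UPDATE b=18 (pending; pending now {b=18})
Op 7: UPDATE e=7 (pending; pending now {b=18, e=7})
Op 8: ROLLBACK: discarded pending ['b', 'e']; in_txn=False
Op 9: UPDATE b=22 (auto-commit; committed b=22)
Op 10: BEGIN: in_txn=True, pending={}
Op 11: COMMIT: merged [] into committed; committed now {b=22, e=26}
Op 12: BEGIN: in_txn=True, pending={}
ROLLBACK at op 8 discards: ['b', 'e']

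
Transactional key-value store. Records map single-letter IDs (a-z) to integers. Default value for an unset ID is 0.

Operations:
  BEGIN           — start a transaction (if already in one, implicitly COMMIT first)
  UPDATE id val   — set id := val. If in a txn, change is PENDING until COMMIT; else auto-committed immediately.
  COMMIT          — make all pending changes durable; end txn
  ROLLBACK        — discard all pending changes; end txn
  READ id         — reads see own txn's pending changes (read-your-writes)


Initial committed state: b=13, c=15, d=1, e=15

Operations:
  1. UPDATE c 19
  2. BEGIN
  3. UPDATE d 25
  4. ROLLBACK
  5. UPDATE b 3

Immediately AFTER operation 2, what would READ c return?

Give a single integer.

Initial committed: {b=13, c=15, d=1, e=15}
Op 1: UPDATE c=19 (auto-commit; committed c=19)
Op 2: BEGIN: in_txn=True, pending={}
After op 2: visible(c) = 19 (pending={}, committed={b=13, c=19, d=1, e=15})

Answer: 19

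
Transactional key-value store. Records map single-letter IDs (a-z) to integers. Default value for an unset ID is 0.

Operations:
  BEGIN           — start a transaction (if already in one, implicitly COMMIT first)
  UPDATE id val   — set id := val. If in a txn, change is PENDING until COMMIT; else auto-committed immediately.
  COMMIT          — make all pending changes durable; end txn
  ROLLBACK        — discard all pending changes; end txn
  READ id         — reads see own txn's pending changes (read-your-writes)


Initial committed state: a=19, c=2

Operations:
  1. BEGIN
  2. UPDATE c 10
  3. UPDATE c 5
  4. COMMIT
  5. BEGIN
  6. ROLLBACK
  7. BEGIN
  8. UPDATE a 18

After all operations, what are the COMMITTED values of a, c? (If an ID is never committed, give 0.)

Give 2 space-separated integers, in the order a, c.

Answer: 19 5

Derivation:
Initial committed: {a=19, c=2}
Op 1: BEGIN: in_txn=True, pending={}
Op 2: UPDATE c=10 (pending; pending now {c=10})
Op 3: UPDATE c=5 (pending; pending now {c=5})
Op 4: COMMIT: merged ['c'] into committed; committed now {a=19, c=5}
Op 5: BEGIN: in_txn=True, pending={}
Op 6: ROLLBACK: discarded pending []; in_txn=False
Op 7: BEGIN: in_txn=True, pending={}
Op 8: UPDATE a=18 (pending; pending now {a=18})
Final committed: {a=19, c=5}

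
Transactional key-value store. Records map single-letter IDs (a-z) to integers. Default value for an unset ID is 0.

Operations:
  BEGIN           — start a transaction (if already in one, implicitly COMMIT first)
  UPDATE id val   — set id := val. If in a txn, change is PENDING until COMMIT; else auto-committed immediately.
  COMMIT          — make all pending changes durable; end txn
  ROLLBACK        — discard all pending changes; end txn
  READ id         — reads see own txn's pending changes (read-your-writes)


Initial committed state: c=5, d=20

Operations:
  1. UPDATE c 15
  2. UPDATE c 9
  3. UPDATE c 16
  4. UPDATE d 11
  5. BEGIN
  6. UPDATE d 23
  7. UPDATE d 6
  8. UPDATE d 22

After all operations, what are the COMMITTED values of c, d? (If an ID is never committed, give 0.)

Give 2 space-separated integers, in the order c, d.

Initial committed: {c=5, d=20}
Op 1: UPDATE c=15 (auto-commit; committed c=15)
Op 2: UPDATE c=9 (auto-commit; committed c=9)
Op 3: UPDATE c=16 (auto-commit; committed c=16)
Op 4: UPDATE d=11 (auto-commit; committed d=11)
Op 5: BEGIN: in_txn=True, pending={}
Op 6: UPDATE d=23 (pending; pending now {d=23})
Op 7: UPDATE d=6 (pending; pending now {d=6})
Op 8: UPDATE d=22 (pending; pending now {d=22})
Final committed: {c=16, d=11}

Answer: 16 11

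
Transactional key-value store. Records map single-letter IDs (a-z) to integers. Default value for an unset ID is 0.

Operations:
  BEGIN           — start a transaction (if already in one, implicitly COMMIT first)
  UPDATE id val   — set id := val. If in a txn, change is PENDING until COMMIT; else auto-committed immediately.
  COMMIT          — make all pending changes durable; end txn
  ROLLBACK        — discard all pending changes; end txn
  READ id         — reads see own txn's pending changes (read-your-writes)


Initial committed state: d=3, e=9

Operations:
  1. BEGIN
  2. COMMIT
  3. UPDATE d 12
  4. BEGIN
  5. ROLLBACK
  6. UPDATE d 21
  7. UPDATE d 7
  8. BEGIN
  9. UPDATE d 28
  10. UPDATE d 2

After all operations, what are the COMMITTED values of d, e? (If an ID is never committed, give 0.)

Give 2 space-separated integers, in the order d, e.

Initial committed: {d=3, e=9}
Op 1: BEGIN: in_txn=True, pending={}
Op 2: COMMIT: merged [] into committed; committed now {d=3, e=9}
Op 3: UPDATE d=12 (auto-commit; committed d=12)
Op 4: BEGIN: in_txn=True, pending={}
Op 5: ROLLBACK: discarded pending []; in_txn=False
Op 6: UPDATE d=21 (auto-commit; committed d=21)
Op 7: UPDATE d=7 (auto-commit; committed d=7)
Op 8: BEGIN: in_txn=True, pending={}
Op 9: UPDATE d=28 (pending; pending now {d=28})
Op 10: UPDATE d=2 (pending; pending now {d=2})
Final committed: {d=7, e=9}

Answer: 7 9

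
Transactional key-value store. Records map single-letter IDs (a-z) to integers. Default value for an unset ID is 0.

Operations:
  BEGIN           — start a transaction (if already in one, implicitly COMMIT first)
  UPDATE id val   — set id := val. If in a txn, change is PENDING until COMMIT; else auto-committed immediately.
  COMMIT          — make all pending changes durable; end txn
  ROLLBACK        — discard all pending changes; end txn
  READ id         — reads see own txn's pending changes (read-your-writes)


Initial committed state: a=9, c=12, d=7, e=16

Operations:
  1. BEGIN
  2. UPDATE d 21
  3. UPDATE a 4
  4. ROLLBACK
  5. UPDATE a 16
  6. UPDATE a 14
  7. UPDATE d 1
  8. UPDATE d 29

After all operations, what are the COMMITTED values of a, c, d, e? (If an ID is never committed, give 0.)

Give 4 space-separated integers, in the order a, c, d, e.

Initial committed: {a=9, c=12, d=7, e=16}
Op 1: BEGIN: in_txn=True, pending={}
Op 2: UPDATE d=21 (pending; pending now {d=21})
Op 3: UPDATE a=4 (pending; pending now {a=4, d=21})
Op 4: ROLLBACK: discarded pending ['a', 'd']; in_txn=False
Op 5: UPDATE a=16 (auto-commit; committed a=16)
Op 6: UPDATE a=14 (auto-commit; committed a=14)
Op 7: UPDATE d=1 (auto-commit; committed d=1)
Op 8: UPDATE d=29 (auto-commit; committed d=29)
Final committed: {a=14, c=12, d=29, e=16}

Answer: 14 12 29 16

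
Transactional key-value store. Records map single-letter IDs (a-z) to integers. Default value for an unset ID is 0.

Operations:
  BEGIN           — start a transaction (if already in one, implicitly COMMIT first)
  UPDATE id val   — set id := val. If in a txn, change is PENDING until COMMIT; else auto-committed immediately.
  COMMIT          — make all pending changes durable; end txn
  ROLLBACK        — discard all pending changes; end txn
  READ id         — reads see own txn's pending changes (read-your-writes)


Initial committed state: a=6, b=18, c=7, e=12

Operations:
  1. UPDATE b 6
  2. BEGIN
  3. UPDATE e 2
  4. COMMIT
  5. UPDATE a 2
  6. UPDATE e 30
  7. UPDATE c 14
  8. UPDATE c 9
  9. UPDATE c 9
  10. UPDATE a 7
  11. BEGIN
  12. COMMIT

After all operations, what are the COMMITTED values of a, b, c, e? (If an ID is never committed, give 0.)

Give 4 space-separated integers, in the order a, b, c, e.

Answer: 7 6 9 30

Derivation:
Initial committed: {a=6, b=18, c=7, e=12}
Op 1: UPDATE b=6 (auto-commit; committed b=6)
Op 2: BEGIN: in_txn=True, pending={}
Op 3: UPDATE e=2 (pending; pending now {e=2})
Op 4: COMMIT: merged ['e'] into committed; committed now {a=6, b=6, c=7, e=2}
Op 5: UPDATE a=2 (auto-commit; committed a=2)
Op 6: UPDATE e=30 (auto-commit; committed e=30)
Op 7: UPDATE c=14 (auto-commit; committed c=14)
Op 8: UPDATE c=9 (auto-commit; committed c=9)
Op 9: UPDATE c=9 (auto-commit; committed c=9)
Op 10: UPDATE a=7 (auto-commit; committed a=7)
Op 11: BEGIN: in_txn=True, pending={}
Op 12: COMMIT: merged [] into committed; committed now {a=7, b=6, c=9, e=30}
Final committed: {a=7, b=6, c=9, e=30}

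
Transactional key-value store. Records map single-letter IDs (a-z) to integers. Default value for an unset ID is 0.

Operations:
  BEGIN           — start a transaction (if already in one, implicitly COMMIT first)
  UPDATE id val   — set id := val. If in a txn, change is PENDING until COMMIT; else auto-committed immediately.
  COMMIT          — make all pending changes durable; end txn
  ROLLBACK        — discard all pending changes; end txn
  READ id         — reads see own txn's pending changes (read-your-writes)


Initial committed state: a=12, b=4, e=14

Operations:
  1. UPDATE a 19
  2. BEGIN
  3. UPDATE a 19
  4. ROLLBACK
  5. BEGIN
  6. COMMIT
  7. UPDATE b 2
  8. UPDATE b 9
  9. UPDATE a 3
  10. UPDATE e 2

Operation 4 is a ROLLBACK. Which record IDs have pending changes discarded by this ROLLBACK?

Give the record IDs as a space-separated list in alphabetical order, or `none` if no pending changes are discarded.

Initial committed: {a=12, b=4, e=14}
Op 1: UPDATE a=19 (auto-commit; committed a=19)
Op 2: BEGIN: in_txn=True, pending={}
Op 3: UPDATE a=19 (pending; pending now {a=19})
Op 4: ROLLBACK: discarded pending ['a']; in_txn=False
Op 5: BEGIN: in_txn=True, pending={}
Op 6: COMMIT: merged [] into committed; committed now {a=19, b=4, e=14}
Op 7: UPDATE b=2 (auto-commit; committed b=2)
Op 8: UPDATE b=9 (auto-commit; committed b=9)
Op 9: UPDATE a=3 (auto-commit; committed a=3)
Op 10: UPDATE e=2 (auto-commit; committed e=2)
ROLLBACK at op 4 discards: ['a']

Answer: a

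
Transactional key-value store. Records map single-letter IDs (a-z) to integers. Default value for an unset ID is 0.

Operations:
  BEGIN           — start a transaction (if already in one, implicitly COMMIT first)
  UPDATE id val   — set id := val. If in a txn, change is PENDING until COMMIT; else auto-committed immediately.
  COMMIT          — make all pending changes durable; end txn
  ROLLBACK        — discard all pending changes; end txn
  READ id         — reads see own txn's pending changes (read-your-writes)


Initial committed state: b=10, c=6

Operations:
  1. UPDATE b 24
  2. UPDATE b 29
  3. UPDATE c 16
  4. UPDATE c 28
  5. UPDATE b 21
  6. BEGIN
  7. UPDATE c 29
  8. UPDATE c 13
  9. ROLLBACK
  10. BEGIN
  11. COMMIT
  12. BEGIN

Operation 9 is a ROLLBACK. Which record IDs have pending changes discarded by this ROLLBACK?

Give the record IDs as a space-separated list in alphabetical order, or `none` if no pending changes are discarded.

Initial committed: {b=10, c=6}
Op 1: UPDATE b=24 (auto-commit; committed b=24)
Op 2: UPDATE b=29 (auto-commit; committed b=29)
Op 3: UPDATE c=16 (auto-commit; committed c=16)
Op 4: UPDATE c=28 (auto-commit; committed c=28)
Op 5: UPDATE b=21 (auto-commit; committed b=21)
Op 6: BEGIN: in_txn=True, pending={}
Op 7: UPDATE c=29 (pending; pending now {c=29})
Op 8: UPDATE c=13 (pending; pending now {c=13})
Op 9: ROLLBACK: discarded pending ['c']; in_txn=False
Op 10: BEGIN: in_txn=True, pending={}
Op 11: COMMIT: merged [] into committed; committed now {b=21, c=28}
Op 12: BEGIN: in_txn=True, pending={}
ROLLBACK at op 9 discards: ['c']

Answer: c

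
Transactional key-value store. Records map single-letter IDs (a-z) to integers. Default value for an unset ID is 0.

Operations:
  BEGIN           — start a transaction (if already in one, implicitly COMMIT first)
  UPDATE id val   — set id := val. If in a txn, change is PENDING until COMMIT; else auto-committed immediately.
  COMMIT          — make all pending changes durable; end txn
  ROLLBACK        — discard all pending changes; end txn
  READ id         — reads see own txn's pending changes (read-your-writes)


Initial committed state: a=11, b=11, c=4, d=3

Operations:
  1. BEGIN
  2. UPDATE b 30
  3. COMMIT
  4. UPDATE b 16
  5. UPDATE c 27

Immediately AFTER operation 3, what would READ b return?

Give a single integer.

Answer: 30

Derivation:
Initial committed: {a=11, b=11, c=4, d=3}
Op 1: BEGIN: in_txn=True, pending={}
Op 2: UPDATE b=30 (pending; pending now {b=30})
Op 3: COMMIT: merged ['b'] into committed; committed now {a=11, b=30, c=4, d=3}
After op 3: visible(b) = 30 (pending={}, committed={a=11, b=30, c=4, d=3})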